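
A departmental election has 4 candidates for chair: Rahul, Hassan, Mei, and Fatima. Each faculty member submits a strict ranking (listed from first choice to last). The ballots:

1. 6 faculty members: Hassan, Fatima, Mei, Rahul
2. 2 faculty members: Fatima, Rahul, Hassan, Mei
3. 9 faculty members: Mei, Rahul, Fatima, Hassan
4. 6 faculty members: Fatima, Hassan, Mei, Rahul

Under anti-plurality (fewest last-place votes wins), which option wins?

Last-place votes: Rahul 12, Hassan 9, Mei 2, Fatima 0.
Fatima is ranked last by the fewest voters, so Fatima wins.

Fatima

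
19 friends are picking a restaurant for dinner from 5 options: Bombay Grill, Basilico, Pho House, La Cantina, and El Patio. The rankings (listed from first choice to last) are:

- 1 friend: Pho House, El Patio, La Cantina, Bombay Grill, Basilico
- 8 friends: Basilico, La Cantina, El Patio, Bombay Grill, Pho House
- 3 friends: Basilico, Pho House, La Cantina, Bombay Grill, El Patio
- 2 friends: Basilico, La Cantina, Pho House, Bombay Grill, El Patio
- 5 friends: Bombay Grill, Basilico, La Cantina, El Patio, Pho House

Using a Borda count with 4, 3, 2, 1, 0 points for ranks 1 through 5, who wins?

Bombay Grill: 1·1 + 8·1 + 3·1 + 2·1 + 5·4 = 34
Basilico: 1·0 + 8·4 + 3·4 + 2·4 + 5·3 = 67
Pho House: 1·4 + 8·0 + 3·3 + 2·2 + 5·0 = 17
La Cantina: 1·2 + 8·3 + 3·2 + 2·3 + 5·2 = 48
El Patio: 1·3 + 8·2 + 3·0 + 2·0 + 5·1 = 24
Basilico has the highest Borda score (67).

Basilico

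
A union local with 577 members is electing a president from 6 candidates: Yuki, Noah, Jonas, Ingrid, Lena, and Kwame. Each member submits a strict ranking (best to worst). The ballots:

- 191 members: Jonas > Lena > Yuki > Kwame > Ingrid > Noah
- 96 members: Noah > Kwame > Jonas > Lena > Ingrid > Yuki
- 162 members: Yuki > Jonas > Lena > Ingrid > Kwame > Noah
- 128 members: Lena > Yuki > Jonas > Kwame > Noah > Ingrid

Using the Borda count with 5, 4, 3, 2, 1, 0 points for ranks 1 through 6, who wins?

Yuki: 191·3 + 96·0 + 162·5 + 128·4 = 1895
Noah: 191·0 + 96·5 + 162·0 + 128·1 = 608
Jonas: 191·5 + 96·3 + 162·4 + 128·3 = 2275
Ingrid: 191·1 + 96·1 + 162·2 + 128·0 = 611
Lena: 191·4 + 96·2 + 162·3 + 128·5 = 2082
Kwame: 191·2 + 96·4 + 162·1 + 128·2 = 1184
Jonas has the highest Borda score (2275).

Jonas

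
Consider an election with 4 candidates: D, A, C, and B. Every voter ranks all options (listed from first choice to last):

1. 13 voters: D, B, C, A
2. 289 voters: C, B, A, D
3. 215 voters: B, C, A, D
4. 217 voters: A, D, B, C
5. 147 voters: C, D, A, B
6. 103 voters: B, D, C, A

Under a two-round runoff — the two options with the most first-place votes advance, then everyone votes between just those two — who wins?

Round 1 first-place votes: D 13, A 217, C 436, B 318.
C and B advance.
Runoff: C is preferred to B by 436 voters; B by 548.
B wins the runoff.

B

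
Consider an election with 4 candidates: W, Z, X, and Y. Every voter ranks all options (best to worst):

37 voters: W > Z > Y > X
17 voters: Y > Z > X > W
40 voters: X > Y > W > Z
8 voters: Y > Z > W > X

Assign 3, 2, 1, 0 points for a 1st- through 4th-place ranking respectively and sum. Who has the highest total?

Y

W: 37·3 + 17·0 + 40·1 + 8·1 = 159
Z: 37·2 + 17·2 + 40·0 + 8·2 = 124
X: 37·0 + 17·1 + 40·3 + 8·0 = 137
Y: 37·1 + 17·3 + 40·2 + 8·3 = 192
Y has the highest Borda score (192).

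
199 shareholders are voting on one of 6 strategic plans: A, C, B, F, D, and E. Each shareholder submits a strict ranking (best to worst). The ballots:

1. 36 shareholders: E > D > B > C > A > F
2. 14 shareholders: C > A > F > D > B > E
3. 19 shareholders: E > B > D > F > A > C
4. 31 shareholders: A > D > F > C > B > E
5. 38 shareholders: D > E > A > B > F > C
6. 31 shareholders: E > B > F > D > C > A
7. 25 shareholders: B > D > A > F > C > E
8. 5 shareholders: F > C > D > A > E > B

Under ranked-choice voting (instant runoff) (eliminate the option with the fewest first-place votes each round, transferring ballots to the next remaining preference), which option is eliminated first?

F

Round 1: A 31, C 14, B 25, F 5, D 38, E 86. Eliminate F.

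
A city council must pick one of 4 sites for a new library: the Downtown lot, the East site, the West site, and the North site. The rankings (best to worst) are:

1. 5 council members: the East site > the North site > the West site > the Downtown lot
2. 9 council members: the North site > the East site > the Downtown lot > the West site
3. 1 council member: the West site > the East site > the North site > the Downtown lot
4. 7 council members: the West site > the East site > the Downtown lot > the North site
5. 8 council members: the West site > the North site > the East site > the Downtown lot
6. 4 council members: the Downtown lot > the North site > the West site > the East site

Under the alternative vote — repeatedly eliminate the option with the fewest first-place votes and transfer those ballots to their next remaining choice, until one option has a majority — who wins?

Round 1: the Downtown lot 4, the East site 5, the West site 16, the North site 9. Eliminate the Downtown lot.
Round 2: the East site 5, the West site 16, the North site 13. Eliminate the East site.
Round 3: the West site 16, the North site 18. The North site has a majority.

the North site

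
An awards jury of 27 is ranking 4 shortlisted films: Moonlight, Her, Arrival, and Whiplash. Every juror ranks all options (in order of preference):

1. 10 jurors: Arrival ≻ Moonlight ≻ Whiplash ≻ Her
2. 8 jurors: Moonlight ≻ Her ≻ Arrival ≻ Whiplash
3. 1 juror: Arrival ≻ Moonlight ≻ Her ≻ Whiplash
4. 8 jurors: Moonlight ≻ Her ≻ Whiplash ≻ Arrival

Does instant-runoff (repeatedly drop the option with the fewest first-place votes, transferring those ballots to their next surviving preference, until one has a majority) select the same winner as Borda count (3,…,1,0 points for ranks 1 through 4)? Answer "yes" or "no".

yes

Instant-runoff — R1 Moonlight 16, Her 0, Arrival 11, Whiplash 0 (Moonlight winner). Winner: Moonlight.
Borda — scores: Moonlight 70, Her 33, Arrival 41, Whiplash 18. Winner: Moonlight.
The two methods agree.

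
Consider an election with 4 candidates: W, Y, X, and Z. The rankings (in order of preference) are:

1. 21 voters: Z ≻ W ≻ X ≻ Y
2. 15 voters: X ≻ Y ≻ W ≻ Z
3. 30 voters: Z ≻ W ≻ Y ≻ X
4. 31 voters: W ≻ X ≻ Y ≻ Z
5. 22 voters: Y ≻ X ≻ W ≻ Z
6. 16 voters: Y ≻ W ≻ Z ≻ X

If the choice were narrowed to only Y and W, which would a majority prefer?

W

Voters preferring Y to W: 53; preferring W to Y: 82.
W wins the head-to-head.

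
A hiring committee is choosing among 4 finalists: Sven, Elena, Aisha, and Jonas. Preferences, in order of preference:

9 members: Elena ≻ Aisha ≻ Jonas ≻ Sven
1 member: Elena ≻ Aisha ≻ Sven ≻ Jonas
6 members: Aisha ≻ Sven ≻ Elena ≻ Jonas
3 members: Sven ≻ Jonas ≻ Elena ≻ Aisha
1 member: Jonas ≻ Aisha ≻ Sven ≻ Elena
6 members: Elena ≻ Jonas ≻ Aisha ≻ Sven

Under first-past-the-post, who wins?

Elena

First-place votes: Sven 3, Elena 16, Aisha 6, Jonas 1.
Elena has the most first-place votes.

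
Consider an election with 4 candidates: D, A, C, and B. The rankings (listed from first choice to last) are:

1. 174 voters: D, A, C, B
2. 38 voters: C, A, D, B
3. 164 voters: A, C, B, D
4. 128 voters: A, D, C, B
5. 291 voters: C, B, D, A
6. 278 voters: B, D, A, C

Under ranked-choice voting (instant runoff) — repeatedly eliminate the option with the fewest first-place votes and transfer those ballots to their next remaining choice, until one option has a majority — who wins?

Round 1: D 174, A 292, C 329, B 278. Eliminate D.
Round 2: A 466, C 329, B 278. Eliminate B.
Round 3: A 744, C 329. A has a majority.

A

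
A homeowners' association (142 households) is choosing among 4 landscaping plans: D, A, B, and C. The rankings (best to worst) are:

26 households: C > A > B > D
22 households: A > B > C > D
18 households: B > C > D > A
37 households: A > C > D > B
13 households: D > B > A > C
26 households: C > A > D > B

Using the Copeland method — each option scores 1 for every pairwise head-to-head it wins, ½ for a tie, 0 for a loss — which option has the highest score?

D: beats B; loses to A and C → score 1.
A: beats D, B, and C → score 3.
B: loses to D, A, and C → score 0.
C: beats D and B; loses to A → score 2.
A has the best pairwise record.

A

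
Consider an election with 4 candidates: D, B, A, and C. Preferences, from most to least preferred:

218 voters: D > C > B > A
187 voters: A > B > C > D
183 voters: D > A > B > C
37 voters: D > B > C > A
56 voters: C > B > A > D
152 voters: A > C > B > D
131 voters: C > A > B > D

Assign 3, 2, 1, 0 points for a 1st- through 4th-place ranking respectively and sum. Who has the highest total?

A

D: 218·3 + 187·0 + 183·3 + 37·3 + 56·0 + 152·0 + 131·0 = 1314
B: 218·1 + 187·2 + 183·1 + 37·2 + 56·2 + 152·1 + 131·1 = 1244
A: 218·0 + 187·3 + 183·2 + 37·0 + 56·1 + 152·3 + 131·2 = 1701
C: 218·2 + 187·1 + 183·0 + 37·1 + 56·3 + 152·2 + 131·3 = 1525
A has the highest Borda score (1701).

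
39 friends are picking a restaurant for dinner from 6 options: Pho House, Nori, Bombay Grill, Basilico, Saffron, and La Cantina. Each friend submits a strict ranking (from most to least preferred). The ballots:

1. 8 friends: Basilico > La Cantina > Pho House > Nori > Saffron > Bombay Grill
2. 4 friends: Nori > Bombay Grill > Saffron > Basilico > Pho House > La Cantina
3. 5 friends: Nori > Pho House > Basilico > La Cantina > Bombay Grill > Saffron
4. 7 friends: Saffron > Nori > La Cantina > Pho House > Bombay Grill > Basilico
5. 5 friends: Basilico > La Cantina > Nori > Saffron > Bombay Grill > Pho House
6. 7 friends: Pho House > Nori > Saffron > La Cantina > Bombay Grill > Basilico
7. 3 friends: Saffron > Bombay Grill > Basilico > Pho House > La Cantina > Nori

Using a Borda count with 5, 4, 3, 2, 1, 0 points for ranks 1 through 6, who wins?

Pho House: 8·3 + 4·1 + 5·4 + 7·2 + 5·0 + 7·5 + 3·2 = 103
Nori: 8·2 + 4·5 + 5·5 + 7·4 + 5·3 + 7·4 + 3·0 = 132
Bombay Grill: 8·0 + 4·4 + 5·1 + 7·1 + 5·1 + 7·1 + 3·4 = 52
Basilico: 8·5 + 4·2 + 5·3 + 7·0 + 5·5 + 7·0 + 3·3 = 97
Saffron: 8·1 + 4·3 + 5·0 + 7·5 + 5·2 + 7·3 + 3·5 = 101
La Cantina: 8·4 + 4·0 + 5·2 + 7·3 + 5·4 + 7·2 + 3·1 = 100
Nori has the highest Borda score (132).

Nori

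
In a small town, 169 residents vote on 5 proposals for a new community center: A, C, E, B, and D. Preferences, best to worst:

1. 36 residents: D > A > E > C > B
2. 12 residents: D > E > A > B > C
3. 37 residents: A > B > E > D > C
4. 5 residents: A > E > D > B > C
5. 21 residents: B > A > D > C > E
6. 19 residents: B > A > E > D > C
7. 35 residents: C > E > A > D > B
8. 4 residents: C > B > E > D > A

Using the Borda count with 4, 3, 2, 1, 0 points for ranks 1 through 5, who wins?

A: 36·3 + 12·2 + 37·4 + 5·4 + 21·3 + 19·3 + 35·2 + 4·0 = 490
C: 36·1 + 12·0 + 37·0 + 5·0 + 21·1 + 19·0 + 35·4 + 4·4 = 213
E: 36·2 + 12·3 + 37·2 + 5·3 + 21·0 + 19·2 + 35·3 + 4·2 = 348
B: 36·0 + 12·1 + 37·3 + 5·1 + 21·4 + 19·4 + 35·0 + 4·3 = 300
D: 36·4 + 12·4 + 37·1 + 5·2 + 21·2 + 19·1 + 35·1 + 4·1 = 339
A has the highest Borda score (490).

A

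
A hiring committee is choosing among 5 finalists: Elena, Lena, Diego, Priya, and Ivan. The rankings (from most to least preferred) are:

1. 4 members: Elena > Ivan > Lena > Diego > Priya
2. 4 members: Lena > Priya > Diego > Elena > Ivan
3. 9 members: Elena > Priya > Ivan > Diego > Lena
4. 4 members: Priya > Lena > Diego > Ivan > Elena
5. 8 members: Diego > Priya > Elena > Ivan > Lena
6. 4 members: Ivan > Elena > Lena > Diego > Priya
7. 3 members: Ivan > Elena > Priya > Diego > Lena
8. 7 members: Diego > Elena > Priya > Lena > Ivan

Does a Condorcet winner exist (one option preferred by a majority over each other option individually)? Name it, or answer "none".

Diego vs Elena: 23–20 for Diego.
Diego vs Lena: 27–16 for Diego.
Diego vs Priya: 23–20 for Diego.
Diego vs Ivan: 23–20 for Diego.
Diego beats every other option head-to-head.

Diego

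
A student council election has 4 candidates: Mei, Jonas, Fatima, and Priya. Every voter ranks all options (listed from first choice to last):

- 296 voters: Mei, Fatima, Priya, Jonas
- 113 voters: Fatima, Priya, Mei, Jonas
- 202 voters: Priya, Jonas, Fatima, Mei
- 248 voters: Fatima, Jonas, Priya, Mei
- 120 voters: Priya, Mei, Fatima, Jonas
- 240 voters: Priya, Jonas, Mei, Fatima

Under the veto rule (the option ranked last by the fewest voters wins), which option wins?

Priya

Last-place votes: Mei 450, Jonas 529, Fatima 240, Priya 0.
Priya is ranked last by the fewest voters, so Priya wins.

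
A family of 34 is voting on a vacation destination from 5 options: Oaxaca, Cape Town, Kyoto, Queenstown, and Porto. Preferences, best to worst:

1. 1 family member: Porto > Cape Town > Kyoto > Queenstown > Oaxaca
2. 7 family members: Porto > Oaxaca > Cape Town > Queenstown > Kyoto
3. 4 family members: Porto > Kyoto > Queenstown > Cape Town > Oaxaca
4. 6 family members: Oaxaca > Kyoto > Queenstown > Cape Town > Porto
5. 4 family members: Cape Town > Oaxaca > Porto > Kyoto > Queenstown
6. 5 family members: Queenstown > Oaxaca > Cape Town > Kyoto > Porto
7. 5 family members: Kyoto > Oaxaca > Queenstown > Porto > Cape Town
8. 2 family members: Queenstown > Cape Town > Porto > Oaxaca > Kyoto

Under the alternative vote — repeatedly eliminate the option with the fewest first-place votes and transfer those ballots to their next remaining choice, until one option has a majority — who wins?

Oaxaca

Round 1: Oaxaca 6, Cape Town 4, Kyoto 5, Queenstown 7, Porto 12. Eliminate Cape Town.
Round 2: Oaxaca 10, Kyoto 5, Queenstown 7, Porto 12. Eliminate Kyoto.
Round 3: Oaxaca 15, Queenstown 7, Porto 12. Eliminate Queenstown.
Round 4: Oaxaca 20, Porto 14. Oaxaca has a majority.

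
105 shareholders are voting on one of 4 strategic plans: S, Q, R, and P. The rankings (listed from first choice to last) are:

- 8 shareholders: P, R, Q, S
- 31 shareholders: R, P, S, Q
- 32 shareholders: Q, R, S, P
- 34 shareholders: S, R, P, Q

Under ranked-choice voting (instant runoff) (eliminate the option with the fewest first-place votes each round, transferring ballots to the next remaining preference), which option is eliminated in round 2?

Q

Round 1: S 34, Q 32, R 31, P 8. Eliminate P.
Round 2: S 34, Q 32, R 39. Eliminate Q.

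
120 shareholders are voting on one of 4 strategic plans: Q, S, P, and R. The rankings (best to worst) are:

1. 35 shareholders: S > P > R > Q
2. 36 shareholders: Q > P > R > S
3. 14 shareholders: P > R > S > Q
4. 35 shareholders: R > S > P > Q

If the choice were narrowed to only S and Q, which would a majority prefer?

Voters preferring S to Q: 84; preferring Q to S: 36.
S wins the head-to-head.

S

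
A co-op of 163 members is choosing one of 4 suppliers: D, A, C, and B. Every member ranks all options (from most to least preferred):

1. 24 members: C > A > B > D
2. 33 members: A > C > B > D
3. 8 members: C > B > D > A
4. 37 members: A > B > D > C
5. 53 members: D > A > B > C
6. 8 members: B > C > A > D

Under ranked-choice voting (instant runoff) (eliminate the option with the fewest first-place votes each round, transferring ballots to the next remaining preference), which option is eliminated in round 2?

C

Round 1: D 53, A 70, C 32, B 8. Eliminate B.
Round 2: D 53, A 70, C 40. Eliminate C.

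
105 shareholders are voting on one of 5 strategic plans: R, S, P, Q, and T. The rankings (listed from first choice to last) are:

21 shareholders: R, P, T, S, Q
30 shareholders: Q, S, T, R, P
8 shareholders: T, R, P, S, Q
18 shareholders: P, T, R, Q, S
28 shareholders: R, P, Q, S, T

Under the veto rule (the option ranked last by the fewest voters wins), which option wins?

Last-place votes: R 0, S 18, P 30, Q 29, T 28.
R is ranked last by the fewest voters, so R wins.

R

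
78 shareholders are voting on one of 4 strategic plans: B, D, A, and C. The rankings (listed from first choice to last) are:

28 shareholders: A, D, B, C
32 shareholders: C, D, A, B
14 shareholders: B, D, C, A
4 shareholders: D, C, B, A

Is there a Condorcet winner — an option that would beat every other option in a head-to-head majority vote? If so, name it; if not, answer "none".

D vs B: 64–14 for D.
D vs A: 50–28 for D.
D vs C: 46–32 for D.
D beats every other option head-to-head.

D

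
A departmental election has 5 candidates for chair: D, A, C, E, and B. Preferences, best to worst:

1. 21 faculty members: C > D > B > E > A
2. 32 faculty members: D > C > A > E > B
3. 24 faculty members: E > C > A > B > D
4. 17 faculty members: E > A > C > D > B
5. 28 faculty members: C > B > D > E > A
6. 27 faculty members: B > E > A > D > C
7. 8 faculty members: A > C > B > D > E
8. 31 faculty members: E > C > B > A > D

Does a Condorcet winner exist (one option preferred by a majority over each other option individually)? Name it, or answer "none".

E vs D: 99–89 for E.
E vs A: 148–40 for E.
E vs C: 99–89 for E.
E vs B: 104–84 for E.
E beats every other option head-to-head.

E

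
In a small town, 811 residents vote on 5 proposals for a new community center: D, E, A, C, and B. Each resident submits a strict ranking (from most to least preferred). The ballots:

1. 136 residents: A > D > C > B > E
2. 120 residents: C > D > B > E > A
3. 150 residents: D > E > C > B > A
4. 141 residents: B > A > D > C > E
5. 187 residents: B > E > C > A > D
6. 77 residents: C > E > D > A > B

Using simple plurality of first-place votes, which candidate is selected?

First-place votes: D 150, E 0, A 136, C 197, B 328.
B has the most first-place votes.

B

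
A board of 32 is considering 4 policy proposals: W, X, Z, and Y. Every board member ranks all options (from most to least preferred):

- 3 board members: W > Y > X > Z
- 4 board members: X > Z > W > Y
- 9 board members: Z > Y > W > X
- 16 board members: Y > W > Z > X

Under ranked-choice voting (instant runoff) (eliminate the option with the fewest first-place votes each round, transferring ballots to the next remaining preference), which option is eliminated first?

Round 1: W 3, X 4, Z 9, Y 16. Eliminate W.

W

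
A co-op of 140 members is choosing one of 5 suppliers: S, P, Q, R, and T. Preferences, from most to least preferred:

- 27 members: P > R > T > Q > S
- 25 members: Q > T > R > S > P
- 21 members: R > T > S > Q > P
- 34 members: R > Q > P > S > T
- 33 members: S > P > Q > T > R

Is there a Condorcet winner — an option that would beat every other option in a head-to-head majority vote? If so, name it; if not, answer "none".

R vs S: 107–33 for R.
R vs P: 80–60 for R.
R vs Q: 82–58 for R.
R vs T: 82–58 for R.
R beats every other option head-to-head.

R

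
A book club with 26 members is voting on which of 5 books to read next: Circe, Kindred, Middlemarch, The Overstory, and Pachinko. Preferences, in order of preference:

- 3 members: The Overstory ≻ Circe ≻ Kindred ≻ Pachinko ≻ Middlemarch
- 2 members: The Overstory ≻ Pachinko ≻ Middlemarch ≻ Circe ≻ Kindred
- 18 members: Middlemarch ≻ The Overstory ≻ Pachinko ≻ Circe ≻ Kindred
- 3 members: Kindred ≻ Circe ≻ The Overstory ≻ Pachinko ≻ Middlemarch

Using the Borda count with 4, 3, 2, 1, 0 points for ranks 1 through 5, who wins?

Circe: 3·3 + 2·1 + 18·1 + 3·3 = 38
Kindred: 3·2 + 2·0 + 18·0 + 3·4 = 18
Middlemarch: 3·0 + 2·2 + 18·4 + 3·0 = 76
The Overstory: 3·4 + 2·4 + 18·3 + 3·2 = 80
Pachinko: 3·1 + 2·3 + 18·2 + 3·1 = 48
The Overstory has the highest Borda score (80).

The Overstory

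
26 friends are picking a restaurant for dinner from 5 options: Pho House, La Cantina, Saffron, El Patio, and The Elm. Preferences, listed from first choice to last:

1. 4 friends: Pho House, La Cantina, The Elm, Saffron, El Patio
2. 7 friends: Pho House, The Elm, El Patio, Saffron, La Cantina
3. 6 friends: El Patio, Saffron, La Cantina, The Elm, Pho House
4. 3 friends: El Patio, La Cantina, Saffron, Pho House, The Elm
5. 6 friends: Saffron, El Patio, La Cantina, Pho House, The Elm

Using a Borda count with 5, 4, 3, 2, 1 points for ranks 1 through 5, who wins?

El Patio

Pho House: 4·5 + 7·5 + 6·1 + 3·2 + 6·2 = 79
La Cantina: 4·4 + 7·1 + 6·3 + 3·4 + 6·3 = 71
Saffron: 4·2 + 7·2 + 6·4 + 3·3 + 6·5 = 85
El Patio: 4·1 + 7·3 + 6·5 + 3·5 + 6·4 = 94
The Elm: 4·3 + 7·4 + 6·2 + 3·1 + 6·1 = 61
El Patio has the highest Borda score (94).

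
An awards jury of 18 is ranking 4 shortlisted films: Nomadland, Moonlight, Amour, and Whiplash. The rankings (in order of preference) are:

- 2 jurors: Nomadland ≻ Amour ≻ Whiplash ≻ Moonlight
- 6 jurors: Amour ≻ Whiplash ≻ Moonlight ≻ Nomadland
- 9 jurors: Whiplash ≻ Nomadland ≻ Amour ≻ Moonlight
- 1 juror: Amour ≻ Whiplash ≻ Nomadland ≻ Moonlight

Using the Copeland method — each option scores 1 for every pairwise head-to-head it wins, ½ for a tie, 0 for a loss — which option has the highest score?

Nomadland: beats Moonlight and Amour; loses to Whiplash → score 2.
Moonlight: loses to Nomadland, Amour, and Whiplash → score 0.
Amour: beats Moonlight; ties Whiplash; loses to Nomadland → score 1.5.
Whiplash: beats Nomadland and Moonlight; ties Amour → score 2.5.
Whiplash has the best pairwise record.

Whiplash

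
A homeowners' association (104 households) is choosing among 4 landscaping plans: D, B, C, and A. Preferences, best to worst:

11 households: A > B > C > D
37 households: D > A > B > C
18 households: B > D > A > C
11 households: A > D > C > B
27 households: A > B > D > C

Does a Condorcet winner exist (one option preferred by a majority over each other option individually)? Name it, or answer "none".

none

Checking pairwise contests:
B beats D 56–48.
A beats B 86–18.
D beats C 93–11.
D beats A 55–49.
Every option loses at least one head-to-head, so there is no Condorcet winner.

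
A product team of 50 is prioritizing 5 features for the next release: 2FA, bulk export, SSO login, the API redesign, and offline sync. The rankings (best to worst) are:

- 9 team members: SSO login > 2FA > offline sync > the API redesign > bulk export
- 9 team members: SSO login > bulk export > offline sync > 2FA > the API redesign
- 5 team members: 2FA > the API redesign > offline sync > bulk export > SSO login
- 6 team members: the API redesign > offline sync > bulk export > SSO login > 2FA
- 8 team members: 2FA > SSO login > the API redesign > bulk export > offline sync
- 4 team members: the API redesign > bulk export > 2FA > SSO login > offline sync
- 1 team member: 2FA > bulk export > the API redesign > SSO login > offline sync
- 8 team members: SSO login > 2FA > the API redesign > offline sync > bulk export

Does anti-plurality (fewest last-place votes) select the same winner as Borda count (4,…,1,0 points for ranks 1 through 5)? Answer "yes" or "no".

yes

Anti-plurality — last-place votes: 2FA 6, bulk export 17, SSO login 5, the API redesign 9, offline sync 13. Winner: SSO login.
Borda — scores: 2FA 124, bulk export 67, SSO login 139, the API redesign 98, offline sync 72. Winner: SSO login.
The two methods agree.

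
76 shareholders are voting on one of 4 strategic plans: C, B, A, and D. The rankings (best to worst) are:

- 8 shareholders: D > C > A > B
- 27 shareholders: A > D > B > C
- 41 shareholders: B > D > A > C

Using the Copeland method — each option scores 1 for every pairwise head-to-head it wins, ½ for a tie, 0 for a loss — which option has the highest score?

C: loses to B, A, and D → score 0.
B: beats C, A, and D → score 3.
A: beats C; loses to B and D → score 1.
D: beats C and A; loses to B → score 2.
B has the best pairwise record.

B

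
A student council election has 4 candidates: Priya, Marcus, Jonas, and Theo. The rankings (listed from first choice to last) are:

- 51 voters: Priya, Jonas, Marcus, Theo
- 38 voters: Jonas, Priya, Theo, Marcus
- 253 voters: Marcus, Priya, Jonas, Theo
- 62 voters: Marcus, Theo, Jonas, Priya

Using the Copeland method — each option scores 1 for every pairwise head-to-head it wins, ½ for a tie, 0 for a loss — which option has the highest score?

Marcus

Priya: beats Jonas and Theo; loses to Marcus → score 2.
Marcus: beats Priya, Jonas, and Theo → score 3.
Jonas: beats Theo; loses to Priya and Marcus → score 1.
Theo: loses to Priya, Marcus, and Jonas → score 0.
Marcus has the best pairwise record.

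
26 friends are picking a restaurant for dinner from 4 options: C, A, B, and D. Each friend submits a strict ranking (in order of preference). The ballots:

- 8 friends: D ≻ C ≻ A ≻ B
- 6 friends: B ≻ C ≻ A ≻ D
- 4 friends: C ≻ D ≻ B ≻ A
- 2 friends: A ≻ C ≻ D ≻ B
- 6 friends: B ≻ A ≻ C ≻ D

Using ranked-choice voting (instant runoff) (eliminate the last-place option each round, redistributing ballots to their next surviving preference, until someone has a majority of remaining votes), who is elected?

D

Round 1: C 4, A 2, B 12, D 8. Eliminate A.
Round 2: C 6, B 12, D 8. Eliminate C.
Round 3: B 12, D 14. D has a majority.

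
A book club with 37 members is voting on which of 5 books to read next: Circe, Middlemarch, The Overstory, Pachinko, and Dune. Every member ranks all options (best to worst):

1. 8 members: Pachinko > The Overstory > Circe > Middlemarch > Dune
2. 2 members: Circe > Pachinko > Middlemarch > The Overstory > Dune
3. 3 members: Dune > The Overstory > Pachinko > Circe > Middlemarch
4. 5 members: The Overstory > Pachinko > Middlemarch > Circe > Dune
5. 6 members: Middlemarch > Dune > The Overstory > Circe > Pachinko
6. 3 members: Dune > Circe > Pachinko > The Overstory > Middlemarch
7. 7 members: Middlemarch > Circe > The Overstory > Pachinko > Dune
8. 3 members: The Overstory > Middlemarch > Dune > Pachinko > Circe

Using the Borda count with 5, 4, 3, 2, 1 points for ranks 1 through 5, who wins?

Circe: 8·3 + 2·5 + 3·2 + 5·2 + 6·2 + 3·4 + 7·4 + 3·1 = 105
Middlemarch: 8·2 + 2·3 + 3·1 + 5·3 + 6·5 + 3·1 + 7·5 + 3·4 = 120
The Overstory: 8·4 + 2·2 + 3·4 + 5·5 + 6·3 + 3·2 + 7·3 + 3·5 = 133
Pachinko: 8·5 + 2·4 + 3·3 + 5·4 + 6·1 + 3·3 + 7·2 + 3·2 = 112
Dune: 8·1 + 2·1 + 3·5 + 5·1 + 6·4 + 3·5 + 7·1 + 3·3 = 85
The Overstory has the highest Borda score (133).

The Overstory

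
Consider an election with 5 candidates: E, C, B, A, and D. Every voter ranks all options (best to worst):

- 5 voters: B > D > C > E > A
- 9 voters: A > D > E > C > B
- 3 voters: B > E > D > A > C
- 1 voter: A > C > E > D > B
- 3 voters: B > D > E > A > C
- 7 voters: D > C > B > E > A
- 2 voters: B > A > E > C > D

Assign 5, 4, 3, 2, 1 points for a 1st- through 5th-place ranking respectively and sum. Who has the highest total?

D

E: 5·2 + 9·3 + 3·4 + 1·3 + 3·3 + 7·2 + 2·3 = 81
C: 5·3 + 9·2 + 3·1 + 1·4 + 3·1 + 7·4 + 2·2 = 75
B: 5·5 + 9·1 + 3·5 + 1·1 + 3·5 + 7·3 + 2·5 = 96
A: 5·1 + 9·5 + 3·2 + 1·5 + 3·2 + 7·1 + 2·4 = 82
D: 5·4 + 9·4 + 3·3 + 1·2 + 3·4 + 7·5 + 2·1 = 116
D has the highest Borda score (116).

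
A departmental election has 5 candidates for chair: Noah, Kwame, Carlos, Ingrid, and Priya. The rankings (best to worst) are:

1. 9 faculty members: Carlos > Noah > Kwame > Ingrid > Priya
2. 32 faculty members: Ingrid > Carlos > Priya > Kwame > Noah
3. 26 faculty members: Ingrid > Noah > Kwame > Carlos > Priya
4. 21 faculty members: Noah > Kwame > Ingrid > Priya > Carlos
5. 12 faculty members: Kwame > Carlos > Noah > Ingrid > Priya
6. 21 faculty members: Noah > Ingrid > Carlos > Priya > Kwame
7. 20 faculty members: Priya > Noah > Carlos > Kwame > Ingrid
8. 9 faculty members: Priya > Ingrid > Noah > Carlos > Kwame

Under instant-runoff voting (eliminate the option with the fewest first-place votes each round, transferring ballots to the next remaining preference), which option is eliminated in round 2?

Round 1: Noah 42, Kwame 12, Carlos 9, Ingrid 58, Priya 29. Eliminate Carlos.
Round 2: Noah 51, Kwame 12, Ingrid 58, Priya 29. Eliminate Kwame.

Kwame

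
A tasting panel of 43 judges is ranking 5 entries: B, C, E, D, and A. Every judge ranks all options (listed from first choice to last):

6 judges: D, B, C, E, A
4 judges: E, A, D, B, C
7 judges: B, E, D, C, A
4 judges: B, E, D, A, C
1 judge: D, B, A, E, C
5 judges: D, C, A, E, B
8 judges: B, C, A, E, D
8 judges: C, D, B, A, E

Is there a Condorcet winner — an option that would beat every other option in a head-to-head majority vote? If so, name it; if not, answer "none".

Checking pairwise contests:
D beats B 24–19.
B beats C 30–13.
B beats E 34–9.
E beats D 23–20.
B beats A 34–9.
Every option loses at least one head-to-head, so there is no Condorcet winner.

none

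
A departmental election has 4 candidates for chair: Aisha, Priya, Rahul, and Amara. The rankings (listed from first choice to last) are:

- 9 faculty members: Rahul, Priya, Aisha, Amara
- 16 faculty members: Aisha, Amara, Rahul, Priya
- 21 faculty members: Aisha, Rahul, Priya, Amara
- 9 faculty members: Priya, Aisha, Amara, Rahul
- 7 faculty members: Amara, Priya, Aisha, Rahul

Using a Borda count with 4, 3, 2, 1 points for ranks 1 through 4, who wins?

Aisha

Aisha: 9·2 + 16·4 + 21·4 + 9·3 + 7·2 = 207
Priya: 9·3 + 16·1 + 21·2 + 9·4 + 7·3 = 142
Rahul: 9·4 + 16·2 + 21·3 + 9·1 + 7·1 = 147
Amara: 9·1 + 16·3 + 21·1 + 9·2 + 7·4 = 124
Aisha has the highest Borda score (207).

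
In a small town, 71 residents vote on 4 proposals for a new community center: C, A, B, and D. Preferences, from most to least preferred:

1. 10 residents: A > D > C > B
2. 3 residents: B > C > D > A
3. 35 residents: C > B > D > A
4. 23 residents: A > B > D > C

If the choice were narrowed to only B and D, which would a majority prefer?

Voters preferring B to D: 61; preferring D to B: 10.
B wins the head-to-head.

B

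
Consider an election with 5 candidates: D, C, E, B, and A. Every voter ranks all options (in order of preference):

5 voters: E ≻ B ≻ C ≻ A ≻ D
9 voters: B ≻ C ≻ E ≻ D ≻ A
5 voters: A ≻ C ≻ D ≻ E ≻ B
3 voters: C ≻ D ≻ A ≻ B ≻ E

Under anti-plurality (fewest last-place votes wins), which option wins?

C

Last-place votes: D 5, C 0, E 3, B 5, A 9.
C is ranked last by the fewest voters, so C wins.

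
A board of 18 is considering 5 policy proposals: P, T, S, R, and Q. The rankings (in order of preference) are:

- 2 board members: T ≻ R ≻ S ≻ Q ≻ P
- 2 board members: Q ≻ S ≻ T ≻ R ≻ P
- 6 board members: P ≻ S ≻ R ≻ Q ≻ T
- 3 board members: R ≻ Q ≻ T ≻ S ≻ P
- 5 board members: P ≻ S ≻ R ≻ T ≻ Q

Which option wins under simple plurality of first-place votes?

P

First-place votes: P 11, T 2, S 0, R 3, Q 2.
P has the most first-place votes.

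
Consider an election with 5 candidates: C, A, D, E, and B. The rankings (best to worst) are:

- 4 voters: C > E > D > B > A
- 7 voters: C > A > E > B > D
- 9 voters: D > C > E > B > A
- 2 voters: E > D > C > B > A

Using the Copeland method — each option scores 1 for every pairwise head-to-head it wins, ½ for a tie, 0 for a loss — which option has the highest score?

C: beats A, E, and B; ties D → score 3.5.
A: loses to C, D, E, and B → score 0.
D: beats A and B; ties C; loses to E → score 2.5.
E: beats A, D, and B; loses to C → score 3.
B: beats A; loses to C, D, and E → score 1.
C has the best pairwise record.

C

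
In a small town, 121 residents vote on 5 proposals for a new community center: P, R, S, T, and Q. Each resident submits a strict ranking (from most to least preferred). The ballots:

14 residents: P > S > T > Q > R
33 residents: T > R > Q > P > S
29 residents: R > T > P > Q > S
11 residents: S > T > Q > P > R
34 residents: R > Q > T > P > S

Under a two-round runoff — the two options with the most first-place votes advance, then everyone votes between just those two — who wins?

Round 1 first-place votes: P 14, R 63, S 11, T 33, Q 0.
R and T advance.
Runoff: R is preferred to T by 63 voters; T by 58.
R wins the runoff.

R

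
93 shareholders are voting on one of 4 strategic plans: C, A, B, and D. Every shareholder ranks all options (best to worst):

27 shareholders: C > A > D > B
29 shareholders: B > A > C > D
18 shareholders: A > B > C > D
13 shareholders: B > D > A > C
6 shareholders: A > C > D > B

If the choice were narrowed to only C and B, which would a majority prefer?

Voters preferring C to B: 33; preferring B to C: 60.
B wins the head-to-head.

B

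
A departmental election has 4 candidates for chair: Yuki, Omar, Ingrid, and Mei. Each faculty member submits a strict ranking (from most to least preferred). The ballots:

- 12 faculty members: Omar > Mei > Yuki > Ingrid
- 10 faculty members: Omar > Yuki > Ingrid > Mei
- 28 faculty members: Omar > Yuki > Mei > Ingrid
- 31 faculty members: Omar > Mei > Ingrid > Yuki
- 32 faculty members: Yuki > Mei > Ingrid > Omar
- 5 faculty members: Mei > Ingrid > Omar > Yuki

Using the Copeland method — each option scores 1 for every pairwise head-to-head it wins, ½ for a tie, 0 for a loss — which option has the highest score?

Omar

Yuki: beats Ingrid and Mei; loses to Omar → score 2.
Omar: beats Yuki, Ingrid, and Mei → score 3.
Ingrid: loses to Yuki, Omar, and Mei → score 0.
Mei: beats Ingrid; loses to Yuki and Omar → score 1.
Omar has the best pairwise record.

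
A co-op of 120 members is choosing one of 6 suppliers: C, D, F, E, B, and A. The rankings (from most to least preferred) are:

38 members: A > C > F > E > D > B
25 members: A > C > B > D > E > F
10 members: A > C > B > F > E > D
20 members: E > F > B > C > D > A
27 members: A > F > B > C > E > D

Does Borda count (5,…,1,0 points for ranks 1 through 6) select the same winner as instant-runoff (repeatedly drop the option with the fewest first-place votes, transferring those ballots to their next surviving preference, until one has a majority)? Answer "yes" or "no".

Borda — scores: C 386, D 108, F 322, E 238, B 246, A 500. Winner: A.
Instant-runoff — R1 C 0, D 0, F 0, E 20, B 0, A 100 (A winner). Winner: A.
The two methods agree.

yes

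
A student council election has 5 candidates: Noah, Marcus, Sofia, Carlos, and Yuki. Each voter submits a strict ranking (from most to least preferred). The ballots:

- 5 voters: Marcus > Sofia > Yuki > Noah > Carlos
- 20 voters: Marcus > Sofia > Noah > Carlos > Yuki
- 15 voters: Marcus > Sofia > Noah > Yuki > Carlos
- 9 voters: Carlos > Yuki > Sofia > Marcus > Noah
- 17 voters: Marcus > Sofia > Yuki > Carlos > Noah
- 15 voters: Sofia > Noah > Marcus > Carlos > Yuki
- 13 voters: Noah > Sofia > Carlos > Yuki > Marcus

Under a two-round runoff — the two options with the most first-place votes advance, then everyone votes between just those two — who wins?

Round 1 first-place votes: Noah 13, Marcus 57, Sofia 15, Carlos 9, Yuki 0.
Marcus and Sofia advance.
Runoff: Marcus is preferred to Sofia by 57 voters; Sofia by 37.
Marcus wins the runoff.

Marcus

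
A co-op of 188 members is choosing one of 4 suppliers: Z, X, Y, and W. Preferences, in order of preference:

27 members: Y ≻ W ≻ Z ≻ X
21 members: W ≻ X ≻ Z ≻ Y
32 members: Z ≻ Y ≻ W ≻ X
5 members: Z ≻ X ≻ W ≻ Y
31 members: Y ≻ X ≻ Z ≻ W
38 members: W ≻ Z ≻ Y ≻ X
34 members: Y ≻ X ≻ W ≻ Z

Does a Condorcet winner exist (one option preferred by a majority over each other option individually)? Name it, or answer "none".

Checking pairwise contests:
W beats Z 120–68.
Z beats X 102–86.
Z beats Y 96–92.
Y beats W 124–64.
Every option loses at least one head-to-head, so there is no Condorcet winner.

none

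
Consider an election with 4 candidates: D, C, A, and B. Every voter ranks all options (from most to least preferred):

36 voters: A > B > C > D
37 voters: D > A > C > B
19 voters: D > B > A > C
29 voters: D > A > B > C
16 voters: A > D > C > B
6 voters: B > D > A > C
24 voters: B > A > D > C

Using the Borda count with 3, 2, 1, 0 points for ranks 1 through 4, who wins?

D: 36·0 + 37·3 + 19·3 + 29·3 + 16·2 + 6·2 + 24·1 = 323
C: 36·1 + 37·1 + 19·0 + 29·0 + 16·1 + 6·0 + 24·0 = 89
A: 36·3 + 37·2 + 19·1 + 29·2 + 16·3 + 6·1 + 24·2 = 361
B: 36·2 + 37·0 + 19·2 + 29·1 + 16·0 + 6·3 + 24·3 = 229
A has the highest Borda score (361).

A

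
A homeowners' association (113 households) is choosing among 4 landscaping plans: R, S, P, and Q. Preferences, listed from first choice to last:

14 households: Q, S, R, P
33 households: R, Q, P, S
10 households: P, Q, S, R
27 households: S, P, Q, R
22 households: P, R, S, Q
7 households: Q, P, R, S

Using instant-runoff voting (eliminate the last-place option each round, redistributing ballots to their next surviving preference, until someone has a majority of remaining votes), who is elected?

P

Round 1: R 33, S 27, P 32, Q 21. Eliminate Q.
Round 2: R 33, S 41, P 39. Eliminate R.
Round 3: S 41, P 72. P has a majority.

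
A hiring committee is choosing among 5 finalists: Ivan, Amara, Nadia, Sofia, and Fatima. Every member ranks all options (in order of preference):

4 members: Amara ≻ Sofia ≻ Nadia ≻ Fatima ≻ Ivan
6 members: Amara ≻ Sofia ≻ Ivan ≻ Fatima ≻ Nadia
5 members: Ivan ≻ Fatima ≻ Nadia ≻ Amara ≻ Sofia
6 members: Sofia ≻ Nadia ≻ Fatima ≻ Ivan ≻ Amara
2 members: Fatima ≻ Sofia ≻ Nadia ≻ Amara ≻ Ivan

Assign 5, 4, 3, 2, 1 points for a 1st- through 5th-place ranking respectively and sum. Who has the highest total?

Ivan: 4·1 + 6·3 + 5·5 + 6·2 + 2·1 = 61
Amara: 4·5 + 6·5 + 5·2 + 6·1 + 2·2 = 70
Nadia: 4·3 + 6·1 + 5·3 + 6·4 + 2·3 = 63
Sofia: 4·4 + 6·4 + 5·1 + 6·5 + 2·4 = 83
Fatima: 4·2 + 6·2 + 5·4 + 6·3 + 2·5 = 68
Sofia has the highest Borda score (83).

Sofia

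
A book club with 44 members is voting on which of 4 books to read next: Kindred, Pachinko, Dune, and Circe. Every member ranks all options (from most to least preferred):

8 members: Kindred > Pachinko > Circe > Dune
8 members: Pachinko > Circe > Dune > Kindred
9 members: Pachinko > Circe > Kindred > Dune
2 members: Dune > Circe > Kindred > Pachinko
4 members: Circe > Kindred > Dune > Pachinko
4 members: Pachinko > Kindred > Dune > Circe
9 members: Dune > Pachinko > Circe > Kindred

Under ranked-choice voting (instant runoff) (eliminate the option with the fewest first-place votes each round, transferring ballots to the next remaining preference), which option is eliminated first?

Round 1: Kindred 8, Pachinko 21, Dune 11, Circe 4. Eliminate Circe.

Circe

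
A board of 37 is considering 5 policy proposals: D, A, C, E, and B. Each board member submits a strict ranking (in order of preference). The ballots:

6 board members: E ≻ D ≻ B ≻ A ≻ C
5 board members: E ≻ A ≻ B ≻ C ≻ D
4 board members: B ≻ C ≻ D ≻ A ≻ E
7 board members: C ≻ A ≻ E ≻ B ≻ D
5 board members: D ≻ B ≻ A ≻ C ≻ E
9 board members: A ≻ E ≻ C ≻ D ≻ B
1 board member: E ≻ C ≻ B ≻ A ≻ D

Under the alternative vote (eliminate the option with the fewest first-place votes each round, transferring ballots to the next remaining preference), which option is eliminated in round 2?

D

Round 1: D 5, A 9, C 7, E 12, B 4. Eliminate B.
Round 2: D 5, A 9, C 11, E 12. Eliminate D.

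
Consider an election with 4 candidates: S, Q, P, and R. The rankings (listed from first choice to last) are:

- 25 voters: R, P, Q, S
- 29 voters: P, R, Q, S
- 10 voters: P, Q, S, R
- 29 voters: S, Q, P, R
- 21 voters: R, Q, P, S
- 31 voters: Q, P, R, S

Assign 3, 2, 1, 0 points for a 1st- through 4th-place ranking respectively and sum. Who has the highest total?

S: 25·0 + 29·0 + 10·1 + 29·3 + 21·0 + 31·0 = 97
Q: 25·1 + 29·1 + 10·2 + 29·2 + 21·2 + 31·3 = 267
P: 25·2 + 29·3 + 10·3 + 29·1 + 21·1 + 31·2 = 279
R: 25·3 + 29·2 + 10·0 + 29·0 + 21·3 + 31·1 = 227
P has the highest Borda score (279).

P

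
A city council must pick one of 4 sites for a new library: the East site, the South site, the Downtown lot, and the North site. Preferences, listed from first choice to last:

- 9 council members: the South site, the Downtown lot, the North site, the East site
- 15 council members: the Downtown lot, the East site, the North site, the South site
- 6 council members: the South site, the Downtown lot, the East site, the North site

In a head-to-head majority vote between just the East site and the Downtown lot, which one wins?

the Downtown lot

Voters preferring the East site to the Downtown lot: 0; preferring the Downtown lot to the East site: 30.
the Downtown lot wins the head-to-head.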